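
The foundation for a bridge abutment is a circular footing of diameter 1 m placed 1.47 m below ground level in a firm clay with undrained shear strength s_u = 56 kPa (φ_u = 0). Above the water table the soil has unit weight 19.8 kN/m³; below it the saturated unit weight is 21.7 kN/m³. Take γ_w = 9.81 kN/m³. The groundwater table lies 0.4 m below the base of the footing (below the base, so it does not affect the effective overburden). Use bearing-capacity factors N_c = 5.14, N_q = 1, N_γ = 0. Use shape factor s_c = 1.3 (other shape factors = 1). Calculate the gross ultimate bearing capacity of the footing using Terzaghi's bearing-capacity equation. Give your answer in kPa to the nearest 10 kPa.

q = γ·D_f = 19.8 × 1.47 = 29.106 kPa.
c·N_c·s_c = 56 × 5.14 × 1.3 = 374.19 kPa
q·N_q = 29.106 × 1 = 29.106 kPa
q_ult = 374.19 + 29.106 = 403.3 kPa.

q_ult ≈ 400 kPa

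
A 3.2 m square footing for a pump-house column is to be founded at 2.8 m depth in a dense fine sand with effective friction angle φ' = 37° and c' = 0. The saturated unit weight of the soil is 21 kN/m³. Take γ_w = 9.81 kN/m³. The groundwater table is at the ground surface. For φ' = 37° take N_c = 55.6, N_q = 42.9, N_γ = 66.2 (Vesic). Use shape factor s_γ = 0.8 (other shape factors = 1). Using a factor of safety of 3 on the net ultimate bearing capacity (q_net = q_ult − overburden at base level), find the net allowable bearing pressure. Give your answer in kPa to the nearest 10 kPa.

q_all(net) ≈ 750 kPa

With the water table at the surface the whole profile is submerged: γ' = 21 − 9.81 = 11.19 kN/m³, so q = γ'·D_f = 31.332 kPa; the same γ' applies in the ½γBN_γ term.
q_ult = q·N_q + 0.5·γ·B·N_γ·s_γ
     = 31.332 × 42.9 + 0.5 × 11.19 × 3.2 × 66.2 × 0.8
     = 1344.1 + 948.2 = 2292.3 kPa.
q_net = 2292.3 − 31.332 = 2261 kPa.
q_all(net) = 2261 / 3 = 753.67 kPa.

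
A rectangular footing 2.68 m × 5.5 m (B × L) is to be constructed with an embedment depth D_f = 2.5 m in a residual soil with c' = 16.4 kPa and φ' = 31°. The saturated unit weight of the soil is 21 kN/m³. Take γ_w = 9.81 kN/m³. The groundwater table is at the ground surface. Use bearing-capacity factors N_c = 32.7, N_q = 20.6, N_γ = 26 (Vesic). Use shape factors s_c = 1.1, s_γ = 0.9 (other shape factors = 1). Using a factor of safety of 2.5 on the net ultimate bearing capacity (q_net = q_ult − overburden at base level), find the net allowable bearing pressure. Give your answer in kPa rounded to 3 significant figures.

With the water table at the surface the whole profile is submerged: γ' = 21 − 9.81 = 11.19 kN/m³, so q = γ'·D_f = 27.975 kPa; the same γ' applies in the ½γBN_γ term.
q_ult = c·N_c·s_c + q·N_q + 0.5·γ·B·N_γ·s_γ
     = 16.4 × 32.7 × 1.1 + 27.975 × 20.6 + 0.5 × 11.19 × 2.68 × 26 × 0.9
     = 589.91 + 576.28 + 350.87 = 1517.1 kPa.
q_net = 1517.1 − 27.975 = 1489.1 kPa.
q_all(net) = 1489.1 / 2.5 = 595.64 kPa.

q_all(net) ≈ 596 kPa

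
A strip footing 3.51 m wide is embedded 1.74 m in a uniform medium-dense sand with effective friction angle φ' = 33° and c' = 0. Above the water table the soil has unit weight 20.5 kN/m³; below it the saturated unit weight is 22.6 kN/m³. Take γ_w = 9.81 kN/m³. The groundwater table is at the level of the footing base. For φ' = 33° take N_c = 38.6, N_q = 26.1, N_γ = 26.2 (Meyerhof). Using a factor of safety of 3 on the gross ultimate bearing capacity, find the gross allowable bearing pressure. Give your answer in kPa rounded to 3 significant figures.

Effective surcharge at the founding depth q = γ·D_f = 20.5 × 1.74 = 35.67 kPa.
The water table coincides with the base, so in the self-weight term γ → γ' = 12.79 kN/m³.
q_ult = q·N_q + 0.5·γ·B·N_γ
     = 35.67 × 26.1 + 0.5 × 12.79 × 3.51 × 26.2
     = 930.99 + 588.1 = 1519.1 kPa.
q_all = 1519.1 / 3 = 506.36 kPa.

q_all ≈ 506 kPa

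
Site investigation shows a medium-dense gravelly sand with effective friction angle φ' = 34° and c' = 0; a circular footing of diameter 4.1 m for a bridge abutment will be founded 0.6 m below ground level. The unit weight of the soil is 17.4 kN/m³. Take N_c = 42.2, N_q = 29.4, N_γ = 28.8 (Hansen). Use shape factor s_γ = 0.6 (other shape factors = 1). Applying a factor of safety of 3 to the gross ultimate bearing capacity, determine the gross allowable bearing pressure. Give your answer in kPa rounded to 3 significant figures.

Effective surcharge at the founding depth q = γ·D_f = 17.4 × 0.6 = 10.44 kPa.
q_ult = q·N_q + 0.5·γ·B·N_γ·s_γ
     = 10.44 × 29.4 + 0.5 × 17.4 × 4.1 × 28.8 × 0.6
     = 306.94 + 616.38 = 923.31 kPa.
q_all = q_ult / FS = 923.31 / 3 = 307.77 kPa.

q_all ≈ 308 kPa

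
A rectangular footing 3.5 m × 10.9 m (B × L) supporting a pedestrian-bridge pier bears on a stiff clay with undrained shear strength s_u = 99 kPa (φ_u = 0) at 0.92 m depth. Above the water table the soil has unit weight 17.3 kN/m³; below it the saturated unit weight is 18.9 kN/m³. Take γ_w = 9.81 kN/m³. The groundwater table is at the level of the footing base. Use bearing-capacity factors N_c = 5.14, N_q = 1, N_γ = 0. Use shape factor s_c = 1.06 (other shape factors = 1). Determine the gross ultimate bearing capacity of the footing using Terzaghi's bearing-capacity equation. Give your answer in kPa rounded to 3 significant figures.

Effective surcharge at the founding depth q = γ·D_f = 17.3 × 0.92 = 15.916 kPa.
q_ult = c·N_c·s_c + q·N_q
     = 99 × 5.14 × 1.06 + 15.916 × 1
     = 539.39 + 15.916 = 555.31 kPa.

q_ult ≈ 555 kPa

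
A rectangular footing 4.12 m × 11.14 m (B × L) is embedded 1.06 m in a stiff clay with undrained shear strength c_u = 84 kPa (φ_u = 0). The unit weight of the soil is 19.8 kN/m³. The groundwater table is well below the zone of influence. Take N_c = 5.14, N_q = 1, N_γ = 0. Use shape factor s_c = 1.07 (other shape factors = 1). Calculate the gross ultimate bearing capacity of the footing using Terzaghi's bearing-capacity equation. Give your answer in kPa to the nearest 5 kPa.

Overburden at base level: q = 19.8 × 1.06 = 20.988 kPa.
Cohesion term c·N_c·s_c = 84 × 5.14 × 1.07 = 461.98 kPa; surcharge term q·N_q = 20.988 × 1 = 20.988 kPa.
q_ult = 461.98 + 20.988 = 482.97 kPa.

q_ult ≈ 485 kPa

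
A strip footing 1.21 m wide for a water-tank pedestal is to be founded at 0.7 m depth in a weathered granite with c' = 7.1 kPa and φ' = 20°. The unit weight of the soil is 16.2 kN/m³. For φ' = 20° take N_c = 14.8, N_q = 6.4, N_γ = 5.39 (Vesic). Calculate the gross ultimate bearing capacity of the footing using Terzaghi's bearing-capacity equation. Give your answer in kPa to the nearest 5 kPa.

q_ult ≈ 230 kPa

Overburden at base level: q = 16.2 × 0.7 = 11.34 kPa.
Cohesion term c·N_c = 7.1 × 14.8 = 105.08 kPa; surcharge term q·N_q = 11.34 × 6.4 = 72.576 kPa; self-weight term 0.5·γ·B·N_γ = 0.5 × 16.2 × 1.21 × 5.39 = 52.827 kPa.
q_ult = 105.08 + 72.576 + 52.827 = 230.48 kPa.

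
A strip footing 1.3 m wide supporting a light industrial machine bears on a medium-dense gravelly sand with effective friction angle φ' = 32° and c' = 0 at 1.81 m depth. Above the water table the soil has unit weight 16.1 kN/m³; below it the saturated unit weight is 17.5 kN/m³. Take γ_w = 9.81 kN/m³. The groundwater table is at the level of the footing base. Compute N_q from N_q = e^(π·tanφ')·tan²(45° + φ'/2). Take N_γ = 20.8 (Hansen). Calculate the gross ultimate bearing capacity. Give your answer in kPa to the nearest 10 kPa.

tan32° = 0.6249, so N_q = e^(π×0.6249)·tan²(61°) = 7.121 × 3.255 = 23.18.
Effective surcharge at the founding depth q = γ·D_f = 16.1 × 1.81 = 29.141 kPa.
The water table coincides with the base, so in the self-weight term γ → γ' = 7.69 kN/m³.
q_ult = q·N_q + 0.5·γ·B·N_γ
     = 29.141 × 23.177 + 0.5 × 7.69 × 1.3 × 20.8
     = 675.39 + 103.97 = 779.36 kPa.

q_ult ≈ 780 kPa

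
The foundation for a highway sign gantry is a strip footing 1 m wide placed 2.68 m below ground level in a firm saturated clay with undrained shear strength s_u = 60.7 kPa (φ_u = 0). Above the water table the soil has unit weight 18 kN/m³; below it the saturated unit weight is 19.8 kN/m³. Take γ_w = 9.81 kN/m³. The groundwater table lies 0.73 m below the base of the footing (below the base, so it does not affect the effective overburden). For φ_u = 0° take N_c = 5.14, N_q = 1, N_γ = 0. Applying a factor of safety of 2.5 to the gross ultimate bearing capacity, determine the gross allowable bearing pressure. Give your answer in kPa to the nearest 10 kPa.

q_all ≈ 140 kPa

q = γ·D_f = 18 × 2.68 = 48.24 kPa.
c·N_c = 60.7 × 5.14 = 312 kPa
q·N_q = 48.24 × 1 = 48.24 kPa
q_ult = 312 + 48.24 = 360.24 kPa.
q_all = q_ult / FS = 360.24 / 2.5 = 144.1 kPa.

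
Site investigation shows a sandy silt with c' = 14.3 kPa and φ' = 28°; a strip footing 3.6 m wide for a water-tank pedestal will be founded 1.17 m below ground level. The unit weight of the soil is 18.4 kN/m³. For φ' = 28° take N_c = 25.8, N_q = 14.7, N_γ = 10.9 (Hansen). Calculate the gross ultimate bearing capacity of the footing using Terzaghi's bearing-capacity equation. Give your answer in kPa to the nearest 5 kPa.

q_ult ≈ 1045 kPa

q = γ·D_f = 18.4 × 1.17 = 21.528 kPa.
c·N_c = 14.3 × 25.8 = 368.94 kPa
q·N_q = 21.528 × 14.7 = 316.46 kPa
0.5·γ·B·N_γ = 0.5 × 18.4 × 3.6 × 10.9 = 361.01 kPa
q_ult = 368.94 + 316.46 + 361.01 = 1046.4 kPa.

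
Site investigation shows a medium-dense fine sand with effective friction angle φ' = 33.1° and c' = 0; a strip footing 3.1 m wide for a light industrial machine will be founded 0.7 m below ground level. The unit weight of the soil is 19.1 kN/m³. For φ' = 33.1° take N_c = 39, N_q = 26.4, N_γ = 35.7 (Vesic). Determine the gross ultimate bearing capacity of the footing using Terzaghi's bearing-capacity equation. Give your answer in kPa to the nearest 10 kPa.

q_ult ≈ 1410 kPa

Overburden at base level: q = 19.1 × 0.7 = 13.37 kPa.
Surcharge term q·N_q = 13.37 × 26.4 = 352.97 kPa; self-weight term 0.5·γ·B·N_γ = 0.5 × 19.1 × 3.1 × 35.7 = 1056.9 kPa.
q_ult = 352.97 + 1056.9 = 1409.9 kPa.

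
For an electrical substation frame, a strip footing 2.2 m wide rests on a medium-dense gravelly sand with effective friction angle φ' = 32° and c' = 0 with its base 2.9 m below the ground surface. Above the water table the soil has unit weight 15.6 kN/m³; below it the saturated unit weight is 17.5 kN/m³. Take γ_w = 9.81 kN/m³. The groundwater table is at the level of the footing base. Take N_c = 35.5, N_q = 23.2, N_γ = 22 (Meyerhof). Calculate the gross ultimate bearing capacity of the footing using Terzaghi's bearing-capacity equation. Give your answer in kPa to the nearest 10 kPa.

Effective surcharge at the founding depth q = γ·D_f = 15.6 × 2.9 = 45.24 kPa.
The water table coincides with the base, so in the self-weight term γ → γ' = 7.69 kN/m³.
q_ult = q·N_q + 0.5·γ·B·N_γ
     = 45.24 × 23.2 + 0.5 × 7.69 × 2.2 × 22
     = 1049.6 + 186.1 = 1235.7 kPa.

q_ult ≈ 1240 kPa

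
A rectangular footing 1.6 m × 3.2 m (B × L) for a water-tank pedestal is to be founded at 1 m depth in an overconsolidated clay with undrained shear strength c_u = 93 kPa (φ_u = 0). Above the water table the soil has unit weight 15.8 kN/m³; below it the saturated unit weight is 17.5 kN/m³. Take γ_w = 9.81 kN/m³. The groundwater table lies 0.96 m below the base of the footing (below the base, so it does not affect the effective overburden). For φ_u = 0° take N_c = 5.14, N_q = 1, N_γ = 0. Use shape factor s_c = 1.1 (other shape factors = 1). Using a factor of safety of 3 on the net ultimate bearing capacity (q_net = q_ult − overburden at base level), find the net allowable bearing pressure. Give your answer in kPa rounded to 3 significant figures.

Effective surcharge at the founding depth q = γ·D_f = 15.8 × 1 = 15.8 kPa.
q_ult = c·N_c·s_c + q·N_q
     = 93 × 5.14 × 1.1 + 15.8 × 1
     = 525.82 + 15.8 = 541.62 kPa.
q_net = 541.62 − 15.8 = 525.82 kPa.
q_all(net) = 525.82 / 3 = 175.27 kPa.

q_all(net) ≈ 175 kPa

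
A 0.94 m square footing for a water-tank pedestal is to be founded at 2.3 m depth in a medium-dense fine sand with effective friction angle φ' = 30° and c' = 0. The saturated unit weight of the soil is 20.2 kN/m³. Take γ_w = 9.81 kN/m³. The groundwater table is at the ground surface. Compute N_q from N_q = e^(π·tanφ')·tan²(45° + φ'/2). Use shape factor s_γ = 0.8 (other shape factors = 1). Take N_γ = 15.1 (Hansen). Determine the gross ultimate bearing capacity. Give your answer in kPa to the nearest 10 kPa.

tan30° = 0.5774, so N_q = e^(π×0.5774)·tan²(60°) = 6.134 × 3.0 = 18.4.
Water table at ground surface, so effective unit weight γ' = 20.2 − 9.81 = 10.39 kN/m³ is used throughout; overburden q = 10.39 × 2.3 = 23.897 kPa; the same γ' applies in the ½γBN_γ term.
Surcharge term q·N_q = 23.897 × 18.401 = 439.73 kPa; self-weight term 0.5·γ·B·N_γ·s_γ = 0.5 × 10.39 × 0.94 × 15.1 × 0.8 = 58.99 kPa.
q_ult = 439.73 + 58.99 = 498.72 kPa.

q_ult ≈ 500 kPa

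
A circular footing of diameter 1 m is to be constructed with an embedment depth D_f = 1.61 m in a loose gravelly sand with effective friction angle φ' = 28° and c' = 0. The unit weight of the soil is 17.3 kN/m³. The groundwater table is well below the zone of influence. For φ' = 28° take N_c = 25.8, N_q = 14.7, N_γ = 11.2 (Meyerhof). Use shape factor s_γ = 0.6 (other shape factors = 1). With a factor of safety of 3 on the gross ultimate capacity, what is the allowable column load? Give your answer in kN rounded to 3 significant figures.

P_all ≈ 122 kN

q = γ·D_f = 17.3 × 1.61 = 27.853 kPa.
q·N_q = 27.853 × 14.7 = 409.44 kPa
0.5·γ·B·N_γ·s_γ = 0.5 × 17.3 × 1 × 11.2 × 0.6 = 58.128 kPa
q_ult = 409.44 + 58.128 = 467.57 kPa.
Gross allowable pressure q_all = 467.57 / 3 = 155.86 kPa.
Footing area = 0.7854 m², so allowable column load = 155.86 × 0.7854 = 122.41 kN.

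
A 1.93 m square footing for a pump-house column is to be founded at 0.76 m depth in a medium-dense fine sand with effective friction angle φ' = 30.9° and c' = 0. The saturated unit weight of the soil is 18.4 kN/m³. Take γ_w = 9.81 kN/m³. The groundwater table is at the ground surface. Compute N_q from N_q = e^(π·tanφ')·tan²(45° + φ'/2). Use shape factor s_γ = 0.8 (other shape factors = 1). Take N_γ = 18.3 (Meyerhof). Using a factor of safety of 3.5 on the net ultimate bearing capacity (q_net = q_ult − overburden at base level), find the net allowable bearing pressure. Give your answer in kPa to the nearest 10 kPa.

q_all(net) ≈ 70 kPa

N_q = e^(π·tan30.9°)·tan²(60.45°) = 20.39.
Water table at ground surface, so effective unit weight γ' = 18.4 − 9.81 = 8.59 kN/m³ is used throughout; overburden q = 8.59 × 0.76 = 6.5284 kPa; the same γ' applies in the ½γBN_γ term.
Surcharge term q·N_q = 6.5284 × 20.394 = 133.14 kPa; self-weight term 0.5·γ·B·N_γ·s_γ = 0.5 × 8.59 × 1.93 × 18.3 × 0.8 = 121.36 kPa.
q_ult = 133.14 + 121.36 = 254.5 kPa.
q_net = 254.5 − 6.5284 = 247.97 kPa.
q_all(net) = 247.97 / 3.5 = 70.849 kPa.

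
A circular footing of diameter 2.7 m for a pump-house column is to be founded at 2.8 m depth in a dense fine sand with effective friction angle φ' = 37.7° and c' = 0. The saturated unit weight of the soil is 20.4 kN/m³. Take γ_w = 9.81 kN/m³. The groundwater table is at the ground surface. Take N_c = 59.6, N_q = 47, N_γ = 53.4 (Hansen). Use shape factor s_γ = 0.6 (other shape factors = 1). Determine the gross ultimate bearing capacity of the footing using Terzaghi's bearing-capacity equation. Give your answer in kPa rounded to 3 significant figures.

q_ult ≈ 1850 kPa

Water table at ground surface, so effective unit weight γ' = 20.4 − 9.81 = 10.59 kN/m³ is used throughout; overburden q = 10.59 × 2.8 = 29.652 kPa; the same γ' applies in the ½γBN_γ term.
Surcharge term q·N_q = 29.652 × 47 = 1393.6 kPa; self-weight term 0.5·γ·B·N_γ·s_γ = 0.5 × 10.59 × 2.7 × 53.4 × 0.6 = 458.06 kPa.
q_ult = 1393.6 + 458.06 = 1851.7 kPa.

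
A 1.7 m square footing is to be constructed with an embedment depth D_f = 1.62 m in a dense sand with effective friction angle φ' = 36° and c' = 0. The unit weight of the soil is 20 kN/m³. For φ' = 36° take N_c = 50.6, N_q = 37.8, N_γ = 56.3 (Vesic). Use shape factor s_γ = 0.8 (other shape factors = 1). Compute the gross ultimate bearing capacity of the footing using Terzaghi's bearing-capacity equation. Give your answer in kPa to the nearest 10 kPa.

q_ult ≈ 1990 kPa

q = γ·D_f = 20 × 1.62 = 32.4 kPa.
q·N_q = 32.4 × 37.8 = 1224.7 kPa
0.5·γ·B·N_γ·s_γ = 0.5 × 20 × 1.7 × 56.3 × 0.8 = 765.68 kPa
q_ult = 1224.7 + 765.68 = 1990.4 kPa.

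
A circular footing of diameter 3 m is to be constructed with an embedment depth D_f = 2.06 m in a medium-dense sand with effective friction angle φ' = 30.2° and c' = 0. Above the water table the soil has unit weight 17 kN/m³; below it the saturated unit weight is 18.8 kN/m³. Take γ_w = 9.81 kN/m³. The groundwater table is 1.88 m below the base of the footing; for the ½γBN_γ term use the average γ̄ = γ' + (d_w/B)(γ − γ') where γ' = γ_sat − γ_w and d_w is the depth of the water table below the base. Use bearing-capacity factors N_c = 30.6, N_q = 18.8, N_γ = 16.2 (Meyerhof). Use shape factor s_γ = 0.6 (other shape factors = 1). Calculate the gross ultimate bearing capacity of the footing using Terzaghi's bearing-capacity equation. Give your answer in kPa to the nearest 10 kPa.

q_ult ≈ 860 kPa

q = γ·D_f = 17 × 2.06 = 35.02 kPa.
γ' = 8.99 kN/m³; averaging over the depth B below the base, γ̄ = γ' + (d_w/B)(γ − γ') = 14.01 kN/m³.
q·N_q = 35.02 × 18.8 = 658.38 kPa
0.5·γ·B·N_γ·s_γ = 0.5 × 14.01 × 3 × 16.2 × 0.6 = 204.26 kPa
q_ult = 658.38 + 204.26 = 862.64 kPa.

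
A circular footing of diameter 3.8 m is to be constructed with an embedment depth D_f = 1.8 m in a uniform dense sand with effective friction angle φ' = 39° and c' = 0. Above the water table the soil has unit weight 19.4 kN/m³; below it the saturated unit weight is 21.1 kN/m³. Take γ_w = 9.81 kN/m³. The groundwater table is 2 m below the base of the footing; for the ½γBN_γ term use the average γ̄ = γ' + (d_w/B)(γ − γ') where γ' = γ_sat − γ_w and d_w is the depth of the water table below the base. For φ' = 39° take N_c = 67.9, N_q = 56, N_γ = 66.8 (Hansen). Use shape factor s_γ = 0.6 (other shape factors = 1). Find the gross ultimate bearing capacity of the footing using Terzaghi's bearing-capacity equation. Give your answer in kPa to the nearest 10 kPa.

Effective surcharge at the founding depth q = γ·D_f = 19.4 × 1.8 = 34.92 kPa.
With d_w = 2 m < B, γ̄ = 11.29 + (2/3.8) × (19.4 − 11.29) = 15.558 kN/m³.
q_ult = q·N_q + 0.5·γ·B·N_γ·s_γ
     = 34.92 × 56 + 0.5 × 15.558 × 3.8 × 66.8 × 0.6
     = 1955.5 + 1184.8 = 3140.3 kPa.

q_ult ≈ 3140 kPa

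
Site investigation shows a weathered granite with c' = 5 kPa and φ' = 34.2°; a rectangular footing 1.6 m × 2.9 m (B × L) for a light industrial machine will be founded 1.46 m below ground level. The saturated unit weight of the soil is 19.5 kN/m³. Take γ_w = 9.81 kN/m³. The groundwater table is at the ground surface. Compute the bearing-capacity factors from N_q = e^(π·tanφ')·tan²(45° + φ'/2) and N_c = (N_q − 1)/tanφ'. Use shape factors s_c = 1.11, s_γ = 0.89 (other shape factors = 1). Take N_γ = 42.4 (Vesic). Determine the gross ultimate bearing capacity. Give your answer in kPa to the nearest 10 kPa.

q_ult ≈ 960 kPa

tan34.2° = 0.6796, so N_q = e^(π×0.6796)·tan²(62.1°) = 8.457 × 3.567 = 30.17.
N_c = (30.17 − 1)/tan34.2° = 42.92.
With the water table at the surface the whole profile is submerged: γ' = 19.5 − 9.81 = 9.69 kN/m³, so q = γ'·D_f = 14.147 kPa; the same γ' applies in the ½γBN_γ term.
q_ult = c·N_c·s_c + q·N_q + 0.5·γ·B·N_γ·s_γ
     = 5 × 42.919 × 1.11 + 14.147 × 30.168 + 0.5 × 9.69 × 1.6 × 42.4 × 0.89
     = 238.2 + 426.79 + 292.53 = 957.52 kPa.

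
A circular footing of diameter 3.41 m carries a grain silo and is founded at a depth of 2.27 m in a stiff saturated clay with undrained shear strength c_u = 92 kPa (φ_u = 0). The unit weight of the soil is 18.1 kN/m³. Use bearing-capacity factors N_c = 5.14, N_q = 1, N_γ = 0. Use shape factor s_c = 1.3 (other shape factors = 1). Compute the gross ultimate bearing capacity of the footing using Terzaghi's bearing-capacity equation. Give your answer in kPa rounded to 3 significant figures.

q = γ·D_f = 18.1 × 2.27 = 41.087 kPa.
c·N_c·s_c = 92 × 5.14 × 1.3 = 614.74 kPa
q·N_q = 41.087 × 1 = 41.087 kPa
q_ult = 614.74 + 41.087 = 655.83 kPa.

q_ult ≈ 656 kPa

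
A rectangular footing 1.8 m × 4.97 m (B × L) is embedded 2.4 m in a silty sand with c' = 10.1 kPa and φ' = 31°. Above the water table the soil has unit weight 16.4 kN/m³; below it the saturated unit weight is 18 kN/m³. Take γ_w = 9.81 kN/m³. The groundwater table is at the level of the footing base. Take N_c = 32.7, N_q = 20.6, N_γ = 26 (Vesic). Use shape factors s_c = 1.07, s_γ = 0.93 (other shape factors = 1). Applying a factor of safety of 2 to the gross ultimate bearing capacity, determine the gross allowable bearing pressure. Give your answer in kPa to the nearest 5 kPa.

Overburden at base level: q = 16.4 × 2.4 = 39.36 kPa.
Below the base the soil is submerged, so the ½γBN_γ term uses γ' = 18 − 9.81 = 8.19 kN/m³.
Cohesion term c·N_c·s_c = 10.1 × 32.7 × 1.07 = 353.39 kPa; surcharge term q·N_q = 39.36 × 20.6 = 810.82 kPa; self-weight term 0.5·γ·B·N_γ·s_γ = 0.5 × 8.19 × 1.8 × 26 × 0.93 = 178.23 kPa.
q_ult = 353.39 + 810.82 + 178.23 = 1342.4 kPa.
q_all = q_ult / FS = 1342.4 / 2 = 671.22 kPa.

q_all ≈ 670 kPa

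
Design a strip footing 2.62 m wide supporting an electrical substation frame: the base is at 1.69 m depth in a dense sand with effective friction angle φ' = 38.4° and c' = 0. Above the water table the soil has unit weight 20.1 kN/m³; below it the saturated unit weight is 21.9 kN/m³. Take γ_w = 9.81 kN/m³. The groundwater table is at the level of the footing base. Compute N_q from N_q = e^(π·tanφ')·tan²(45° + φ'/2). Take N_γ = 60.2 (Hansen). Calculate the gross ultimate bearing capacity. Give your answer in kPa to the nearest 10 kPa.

q_ult ≈ 2710 kPa

tan38.4° = 0.7926, so N_q = e^(π×0.7926)·tan²(64.2°) = 12.061 × 4.279 = 51.61.
Overburden at base level: q = 20.1 × 1.69 = 33.969 kPa.
Below the base the soil is submerged, so the ½γBN_γ term uses γ' = 21.9 − 9.81 = 12.09 kN/m³.
Surcharge term q·N_q = 33.969 × 51.611 = 1753.2 kPa; self-weight term 0.5·γ·B·N_γ = 0.5 × 12.09 × 2.62 × 60.2 = 953.44 kPa.
q_ult = 1753.2 + 953.44 = 2706.6 kPa.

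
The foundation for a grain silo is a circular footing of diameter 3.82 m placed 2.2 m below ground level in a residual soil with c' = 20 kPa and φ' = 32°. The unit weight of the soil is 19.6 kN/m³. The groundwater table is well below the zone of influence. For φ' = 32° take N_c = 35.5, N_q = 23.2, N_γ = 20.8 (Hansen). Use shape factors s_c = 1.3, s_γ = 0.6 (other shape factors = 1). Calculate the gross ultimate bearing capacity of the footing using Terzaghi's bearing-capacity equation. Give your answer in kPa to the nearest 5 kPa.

q_ult ≈ 2390 kPa

Overburden at base level: q = 19.6 × 2.2 = 43.12 kPa.
Cohesion term c·N_c·s_c = 20 × 35.5 × 1.3 = 923 kPa; surcharge term q·N_q = 43.12 × 23.2 = 1000.4 kPa; self-weight term 0.5·γ·B·N_γ·s_γ = 0.5 × 19.6 × 3.82 × 20.8 × 0.6 = 467.2 kPa.
q_ult = 923 + 1000.4 + 467.2 = 2390.6 kPa.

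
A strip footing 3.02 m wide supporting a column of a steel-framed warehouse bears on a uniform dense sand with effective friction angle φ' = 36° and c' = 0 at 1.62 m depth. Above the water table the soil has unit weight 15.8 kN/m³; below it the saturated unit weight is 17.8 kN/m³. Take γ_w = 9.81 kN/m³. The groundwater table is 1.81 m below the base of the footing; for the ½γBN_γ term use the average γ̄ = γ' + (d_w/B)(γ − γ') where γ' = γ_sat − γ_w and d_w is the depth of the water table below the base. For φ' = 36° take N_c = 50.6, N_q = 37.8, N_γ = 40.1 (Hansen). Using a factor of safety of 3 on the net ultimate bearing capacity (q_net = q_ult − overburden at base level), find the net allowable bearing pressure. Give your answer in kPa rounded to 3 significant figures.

q_all(net) ≈ 570 kPa

Overburden at base level: q = 15.8 × 1.62 = 25.596 kPa.
The water table is 1.81 m below the base (< B = 3.02 m), so the ½γBN_γ term uses γ̄ = γ' + (d_w/B)(γ − γ') = 7.99 + (1.81/3.02)(15.8 − 7.99) = 12.671 kN/m³.
Surcharge term q·N_q = 25.596 × 37.8 = 967.53 kPa; self-weight term 0.5·γ·B·N_γ = 0.5 × 12.671 × 3.02 × 40.1 = 767.23 kPa.
q_ult = 967.53 + 767.23 = 1734.8 kPa.
q_net = 1734.8 − 25.596 = 1709.2 kPa.
q_all(net) = 1709.2 / 3 = 569.72 kPa.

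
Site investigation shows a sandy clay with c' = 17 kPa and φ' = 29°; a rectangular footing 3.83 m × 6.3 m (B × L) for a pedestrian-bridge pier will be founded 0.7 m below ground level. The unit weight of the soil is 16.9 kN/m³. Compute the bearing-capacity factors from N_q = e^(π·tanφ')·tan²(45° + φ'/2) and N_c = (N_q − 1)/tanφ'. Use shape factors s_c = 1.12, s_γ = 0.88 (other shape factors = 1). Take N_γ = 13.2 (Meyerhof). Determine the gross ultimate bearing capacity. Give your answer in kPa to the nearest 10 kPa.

tan29° = 0.5543, so N_q = e^(π×0.5543)·tan²(59.5°) = 5.705 × 2.882 = 16.44.
N_c = (16.44 − 1)/tan29° = 27.86.
q = γ·D_f = 16.9 × 0.7 = 11.83 kPa.
c·N_c·s_c = 17 × 27.86 × 1.12 = 530.46 kPa
q·N_q = 11.83 × 16.443 = 194.52 kPa
0.5·γ·B·N_γ·s_γ = 0.5 × 16.9 × 3.83 × 13.2 × 0.88 = 375.93 kPa
q_ult = 530.46 + 194.52 + 375.93 = 1100.9 kPa.

q_ult ≈ 1100 kPa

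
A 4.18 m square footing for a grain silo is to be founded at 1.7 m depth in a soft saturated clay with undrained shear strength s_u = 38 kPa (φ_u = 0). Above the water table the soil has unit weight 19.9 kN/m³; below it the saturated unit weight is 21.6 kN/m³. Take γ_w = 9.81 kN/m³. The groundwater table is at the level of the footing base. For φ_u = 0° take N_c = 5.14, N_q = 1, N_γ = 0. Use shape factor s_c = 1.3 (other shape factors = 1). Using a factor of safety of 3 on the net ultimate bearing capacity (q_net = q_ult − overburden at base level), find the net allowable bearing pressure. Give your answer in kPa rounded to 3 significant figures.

Overburden at base level: q = 19.9 × 1.7 = 33.83 kPa.
Cohesion term c·N_c·s_c = 38 × 5.14 × 1.3 = 253.92 kPa; surcharge term q·N_q = 33.83 × 1 = 33.83 kPa.
q_ult = 253.92 + 33.83 = 287.75 kPa.
q_net = 287.75 − 33.83 = 253.92 kPa.
q_all(net) = 253.92 / 3 = 84.639 kPa.

q_all(net) ≈ 84.6 kPa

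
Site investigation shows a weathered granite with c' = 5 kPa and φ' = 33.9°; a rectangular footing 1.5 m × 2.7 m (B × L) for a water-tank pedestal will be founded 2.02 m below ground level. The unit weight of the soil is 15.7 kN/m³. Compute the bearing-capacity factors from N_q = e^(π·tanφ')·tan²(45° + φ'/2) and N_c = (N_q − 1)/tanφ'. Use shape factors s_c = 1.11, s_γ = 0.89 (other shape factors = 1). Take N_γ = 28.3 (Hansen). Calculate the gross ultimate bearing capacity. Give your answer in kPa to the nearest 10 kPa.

q_ult ≈ 1450 kPa

tan33.9° = 0.672, so N_q = e^(π×0.672)·tan²(61.95°) = 8.257 × 3.522 = 29.08.
N_c = (29.08 − 1)/tan33.9° = 41.79.
Overburden at base level: q = 15.7 × 2.02 = 31.714 kPa.
Cohesion term c·N_c·s_c = 5 × 41.793 × 1.11 = 231.95 kPa; surcharge term q·N_q = 31.714 × 29.083 = 922.35 kPa; self-weight term 0.5·γ·B·N_γ·s_γ = 0.5 × 15.7 × 1.5 × 28.3 × 0.89 = 296.58 kPa.
q_ult = 231.95 + 922.35 + 296.58 = 1450.9 kPa.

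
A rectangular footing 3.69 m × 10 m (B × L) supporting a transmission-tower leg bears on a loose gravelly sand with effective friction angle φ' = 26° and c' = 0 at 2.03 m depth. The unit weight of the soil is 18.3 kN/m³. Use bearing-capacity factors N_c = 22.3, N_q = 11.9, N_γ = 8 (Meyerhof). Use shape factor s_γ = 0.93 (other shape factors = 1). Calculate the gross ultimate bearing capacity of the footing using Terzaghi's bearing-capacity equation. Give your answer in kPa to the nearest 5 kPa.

q_ult ≈ 695 kPa

Effective surcharge at the founding depth q = γ·D_f = 18.3 × 2.03 = 37.149 kPa.
q_ult = q·N_q + 0.5·γ·B·N_γ·s_γ
     = 37.149 × 11.9 + 0.5 × 18.3 × 3.69 × 8 × 0.93
     = 442.07 + 251.2 = 693.27 kPa.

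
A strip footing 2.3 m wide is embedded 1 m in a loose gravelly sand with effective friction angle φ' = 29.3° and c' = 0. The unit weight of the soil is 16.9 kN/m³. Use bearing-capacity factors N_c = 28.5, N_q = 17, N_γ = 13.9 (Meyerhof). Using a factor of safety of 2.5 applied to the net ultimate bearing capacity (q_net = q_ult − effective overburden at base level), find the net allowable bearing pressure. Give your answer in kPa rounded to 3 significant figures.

Overburden at base level: q = 16.9 × 1 = 16.9 kPa.
Surcharge term q·N_q = 16.9 × 17 = 287.3 kPa; self-weight term 0.5·γ·B·N_γ = 0.5 × 16.9 × 2.3 × 13.9 = 270.15 kPa.
q_ult = 287.3 + 270.15 = 557.45 kPa.
Net ultimate: q_net = 557.45 − 16.9 = 540.55 kPa.
q_all(net) = 540.55 / 2.5 = 216.22 kPa.

q_all(net) ≈ 216 kPa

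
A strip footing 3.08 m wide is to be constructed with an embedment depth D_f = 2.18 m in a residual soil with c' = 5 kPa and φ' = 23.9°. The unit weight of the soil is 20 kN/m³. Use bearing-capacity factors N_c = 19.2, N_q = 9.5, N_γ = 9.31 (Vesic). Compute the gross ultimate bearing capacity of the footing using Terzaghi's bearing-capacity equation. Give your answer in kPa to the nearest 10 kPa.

q_ult ≈ 800 kPa

Effective surcharge at the founding depth q = γ·D_f = 20 × 2.18 = 43.6 kPa.
q_ult = c·N_c + q·N_q + 0.5·γ·B·N_γ
     = 5 × 19.2 + 43.6 × 9.5 + 0.5 × 20 × 3.08 × 9.31
     = 96 + 414.2 + 286.75 = 796.95 kPa.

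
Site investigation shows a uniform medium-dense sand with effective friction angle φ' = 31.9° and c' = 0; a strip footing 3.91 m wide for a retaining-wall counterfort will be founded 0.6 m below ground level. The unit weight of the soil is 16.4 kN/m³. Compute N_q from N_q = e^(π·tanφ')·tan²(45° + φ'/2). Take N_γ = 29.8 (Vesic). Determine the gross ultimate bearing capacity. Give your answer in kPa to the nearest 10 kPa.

q_ult ≈ 1180 kPa

tan31.9° = 0.6224, so N_q = e^(π×0.6224)·tan²(60.95°) = 7.067 × 3.241 = 22.91.
q = γ·D_f = 16.4 × 0.6 = 9.84 kPa.
q·N_q = 9.84 × 22.907 = 225.4 kPa
0.5·γ·B·N_γ = 0.5 × 16.4 × 3.91 × 29.8 = 955.45 kPa
q_ult = 225.4 + 955.45 = 1180.8 kPa.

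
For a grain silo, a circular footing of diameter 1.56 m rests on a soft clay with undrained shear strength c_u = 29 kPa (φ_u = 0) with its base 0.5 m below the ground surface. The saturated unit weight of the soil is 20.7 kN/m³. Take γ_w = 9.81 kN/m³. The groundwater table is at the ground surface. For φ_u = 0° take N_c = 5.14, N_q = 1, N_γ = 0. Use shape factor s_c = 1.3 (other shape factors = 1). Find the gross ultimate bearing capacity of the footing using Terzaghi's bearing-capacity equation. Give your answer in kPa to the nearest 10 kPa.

γ' = 20.7 − 9.81 = 10.89 kN/m³ (submerged throughout). q = 10.89 × 0.5 = 5.445 kPa.
c·N_c·s_c = 29 × 5.14 × 1.3 = 193.78 kPa
q·N_q = 5.445 × 1 = 5.445 kPa
q_ult = 193.78 + 5.445 = 199.22 kPa.

q_ult ≈ 200 kPa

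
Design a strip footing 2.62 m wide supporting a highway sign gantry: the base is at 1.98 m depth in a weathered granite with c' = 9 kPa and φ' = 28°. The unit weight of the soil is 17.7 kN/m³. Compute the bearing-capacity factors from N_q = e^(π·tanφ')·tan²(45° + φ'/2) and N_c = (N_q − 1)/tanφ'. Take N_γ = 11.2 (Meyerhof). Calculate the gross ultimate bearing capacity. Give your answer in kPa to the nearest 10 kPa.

tan28° = 0.5317, so N_q = e^(π×0.5317)·tan²(59°) = 5.314 × 2.77 = 14.72.
N_c = (14.72 − 1)/tan28° = 25.8.
q = γ·D_f = 17.7 × 1.98 = 35.046 kPa.
c·N_c = 9 × 25.803 = 232.23 kPa
q·N_q = 35.046 × 14.72 = 515.87 kPa
0.5·γ·B·N_γ = 0.5 × 17.7 × 2.62 × 11.2 = 259.69 kPa
q_ult = 232.23 + 515.87 + 259.69 = 1007.8 kPa.

q_ult ≈ 1010 kPa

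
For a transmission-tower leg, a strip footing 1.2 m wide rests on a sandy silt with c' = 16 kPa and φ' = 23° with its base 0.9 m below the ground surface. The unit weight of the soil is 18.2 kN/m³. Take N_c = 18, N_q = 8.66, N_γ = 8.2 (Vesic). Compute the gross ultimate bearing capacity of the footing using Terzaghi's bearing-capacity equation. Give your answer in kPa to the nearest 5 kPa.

q_ult ≈ 520 kPa

Effective surcharge at the founding depth q = γ·D_f = 18.2 × 0.9 = 16.38 kPa.
q_ult = c·N_c + q·N_q + 0.5·γ·B·N_γ
     = 16 × 18 + 16.38 × 8.66 + 0.5 × 18.2 × 1.2 × 8.2
     = 288 + 141.85 + 89.544 = 519.39 kPa.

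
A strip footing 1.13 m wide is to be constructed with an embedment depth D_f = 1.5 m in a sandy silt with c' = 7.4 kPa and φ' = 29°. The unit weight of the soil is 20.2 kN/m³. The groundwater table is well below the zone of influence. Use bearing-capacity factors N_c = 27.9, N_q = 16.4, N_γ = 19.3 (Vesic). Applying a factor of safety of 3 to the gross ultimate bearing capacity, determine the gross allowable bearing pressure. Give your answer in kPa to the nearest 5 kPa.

q = γ·D_f = 20.2 × 1.5 = 30.3 kPa.
c·N_c = 7.4 × 27.9 = 206.46 kPa
q·N_q = 30.3 × 16.4 = 496.92 kPa
0.5·γ·B·N_γ = 0.5 × 20.2 × 1.13 × 19.3 = 220.27 kPa
q_ult = 206.46 + 496.92 + 220.27 = 923.65 kPa.
q_all = q_ult / FS = 923.65 / 3 = 307.88 kPa.

q_all ≈ 310 kPa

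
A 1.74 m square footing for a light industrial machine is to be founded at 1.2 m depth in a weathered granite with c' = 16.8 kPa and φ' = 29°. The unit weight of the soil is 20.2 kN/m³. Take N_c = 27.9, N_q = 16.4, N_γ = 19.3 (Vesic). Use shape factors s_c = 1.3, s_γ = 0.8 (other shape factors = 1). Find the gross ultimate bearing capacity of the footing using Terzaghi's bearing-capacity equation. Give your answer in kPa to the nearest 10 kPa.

q = γ·D_f = 20.2 × 1.2 = 24.24 kPa.
c·N_c·s_c = 16.8 × 27.9 × 1.3 = 609.34 kPa
q·N_q = 24.24 × 16.4 = 397.54 kPa
0.5·γ·B·N_γ·s_γ = 0.5 × 20.2 × 1.74 × 19.3 × 0.8 = 271.34 kPa
q_ult = 609.34 + 397.54 + 271.34 = 1278.2 kPa.

q_ult ≈ 1280 kPa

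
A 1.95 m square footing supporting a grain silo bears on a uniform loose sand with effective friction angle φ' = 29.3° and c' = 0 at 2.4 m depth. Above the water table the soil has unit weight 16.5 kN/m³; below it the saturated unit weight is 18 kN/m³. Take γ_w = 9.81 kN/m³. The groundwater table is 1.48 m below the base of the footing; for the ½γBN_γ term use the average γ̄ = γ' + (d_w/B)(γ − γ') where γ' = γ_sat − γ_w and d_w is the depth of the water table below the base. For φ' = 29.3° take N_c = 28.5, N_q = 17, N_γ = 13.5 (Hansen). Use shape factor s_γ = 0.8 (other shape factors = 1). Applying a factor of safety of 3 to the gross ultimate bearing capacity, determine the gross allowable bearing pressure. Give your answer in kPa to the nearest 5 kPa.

q_all ≈ 275 kPa

Effective surcharge at the founding depth q = γ·D_f = 16.5 × 2.4 = 39.6 kPa.
With d_w = 1.48 m < B, γ̄ = 8.19 + (1.48/1.95) × (16.5 − 8.19) = 14.497 kN/m³.
q_ult = q·N_q + 0.5·γ·B·N_γ·s_γ
     = 39.6 × 17 + 0.5 × 14.497 × 1.95 × 13.5 × 0.8
     = 673.2 + 152.65 = 825.85 kPa.
q_all = q_ult / FS = 825.85 / 3 = 275.28 kPa.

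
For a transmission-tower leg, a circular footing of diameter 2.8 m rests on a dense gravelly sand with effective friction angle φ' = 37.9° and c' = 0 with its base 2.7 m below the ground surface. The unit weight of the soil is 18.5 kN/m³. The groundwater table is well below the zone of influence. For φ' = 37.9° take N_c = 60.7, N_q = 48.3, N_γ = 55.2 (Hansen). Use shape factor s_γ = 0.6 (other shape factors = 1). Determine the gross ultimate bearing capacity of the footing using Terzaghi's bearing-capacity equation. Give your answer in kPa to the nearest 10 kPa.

q_ult ≈ 3270 kPa

Effective surcharge at the founding depth q = γ·D_f = 18.5 × 2.7 = 49.95 kPa.
q_ult = q·N_q + 0.5·γ·B·N_γ·s_γ
     = 49.95 × 48.3 + 0.5 × 18.5 × 2.8 × 55.2 × 0.6
     = 2412.6 + 857.81 = 3270.4 kPa.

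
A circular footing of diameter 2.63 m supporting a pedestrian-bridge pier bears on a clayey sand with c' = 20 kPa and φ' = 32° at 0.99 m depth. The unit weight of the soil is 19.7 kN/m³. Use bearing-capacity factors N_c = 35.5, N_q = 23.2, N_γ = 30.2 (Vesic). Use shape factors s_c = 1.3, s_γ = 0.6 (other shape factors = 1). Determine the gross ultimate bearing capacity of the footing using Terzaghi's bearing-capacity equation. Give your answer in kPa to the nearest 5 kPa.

Effective surcharge at the founding depth q = γ·D_f = 19.7 × 0.99 = 19.503 kPa.
q_ult = c·N_c·s_c + q·N_q + 0.5·γ·B·N_γ·s_γ
     = 20 × 35.5 × 1.3 + 19.503 × 23.2 + 0.5 × 19.7 × 2.63 × 30.2 × 0.6
     = 923 + 452.47 + 469.41 = 1844.9 kPa.

q_ult ≈ 1845 kPa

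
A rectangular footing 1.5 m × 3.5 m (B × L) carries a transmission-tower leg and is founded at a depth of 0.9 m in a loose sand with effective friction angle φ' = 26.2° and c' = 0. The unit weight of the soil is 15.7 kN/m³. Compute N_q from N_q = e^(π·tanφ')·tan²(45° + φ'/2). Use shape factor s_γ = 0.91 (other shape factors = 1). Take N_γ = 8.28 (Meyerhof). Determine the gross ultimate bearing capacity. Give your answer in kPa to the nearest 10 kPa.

tan26.2° = 0.4921, so N_q = e^(π×0.4921)·tan²(58.1°) = 4.692 × 2.581 = 12.11.
Overburden at base level: q = 15.7 × 0.9 = 14.13 kPa.
Surcharge term q·N_q = 14.13 × 12.11 = 171.12 kPa; self-weight term 0.5·γ·B·N_γ·s_γ = 0.5 × 15.7 × 1.5 × 8.28 × 0.91 = 88.722 kPa.
q_ult = 171.12 + 88.722 = 259.84 kPa.

q_ult ≈ 260 kPa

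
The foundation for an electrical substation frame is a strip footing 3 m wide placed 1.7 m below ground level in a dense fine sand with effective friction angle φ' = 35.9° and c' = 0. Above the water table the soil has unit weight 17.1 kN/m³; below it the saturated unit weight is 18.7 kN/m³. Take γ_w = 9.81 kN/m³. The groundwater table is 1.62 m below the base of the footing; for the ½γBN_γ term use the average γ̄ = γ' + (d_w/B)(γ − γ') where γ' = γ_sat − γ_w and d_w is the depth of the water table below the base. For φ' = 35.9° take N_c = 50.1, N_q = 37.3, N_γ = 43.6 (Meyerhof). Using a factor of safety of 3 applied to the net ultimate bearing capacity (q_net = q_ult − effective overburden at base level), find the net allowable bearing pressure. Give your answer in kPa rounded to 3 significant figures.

q_all(net) ≈ 642 kPa

q = γ·D_f = 17.1 × 1.7 = 29.07 kPa.
γ' = 8.89 kN/m³; averaging over the depth B below the base, γ̄ = γ' + (d_w/B)(γ − γ') = 13.323 kN/m³.
q·N_q = 29.07 × 37.3 = 1084.3 kPa
0.5·γ·B·N_γ = 0.5 × 13.323 × 3 × 43.6 = 871.35 kPa
q_ult = 1084.3 + 871.35 = 1955.7 kPa.
Net ultimate: q_net = 1955.7 − 29.07 = 1926.6 kPa.
q_all(net) = 1926.6 / 3 = 642.2 kPa.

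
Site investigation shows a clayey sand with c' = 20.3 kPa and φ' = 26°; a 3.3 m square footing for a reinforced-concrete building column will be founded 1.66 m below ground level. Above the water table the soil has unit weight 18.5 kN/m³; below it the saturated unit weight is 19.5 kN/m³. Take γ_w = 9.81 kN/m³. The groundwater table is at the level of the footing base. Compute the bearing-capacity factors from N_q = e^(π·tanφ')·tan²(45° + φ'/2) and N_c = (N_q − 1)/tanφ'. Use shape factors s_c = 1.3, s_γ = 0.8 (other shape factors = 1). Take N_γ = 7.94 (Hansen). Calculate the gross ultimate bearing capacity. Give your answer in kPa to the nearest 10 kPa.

q_ult ≈ 1050 kPa

tan26° = 0.4877, so N_q = e^(π×0.4877)·tan²(58°) = 4.629 × 2.561 = 11.85.
N_c = (11.85 − 1)/tan26° = 22.25.
Effective surcharge at the founding depth q = γ·D_f = 18.5 × 1.66 = 30.71 kPa.
The water table coincides with the base, so in the self-weight term γ → γ' = 9.69 kN/m³.
q_ult = c·N_c·s_c + q·N_q + 0.5·γ·B·N_γ·s_γ
     = 20.3 × 22.254 × 1.3 + 30.71 × 11.854 + 0.5 × 9.69 × 3.3 × 7.94 × 0.8
     = 587.29 + 364.04 + 101.56 = 1052.9 kPa.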